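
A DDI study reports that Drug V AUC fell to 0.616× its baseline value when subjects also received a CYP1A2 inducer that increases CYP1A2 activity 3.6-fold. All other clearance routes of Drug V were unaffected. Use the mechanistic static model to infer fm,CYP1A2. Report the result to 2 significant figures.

0.24

Write x for the fraction cleared via CYP1A2. The observed AUC change means clearance rose to 1/0.616 = 1.623 of baseline.
Setting x·3.6 + (1 − x) = 1.623 and solving: x = (1.623 − 1)/(3.6 − 1) = 0.24.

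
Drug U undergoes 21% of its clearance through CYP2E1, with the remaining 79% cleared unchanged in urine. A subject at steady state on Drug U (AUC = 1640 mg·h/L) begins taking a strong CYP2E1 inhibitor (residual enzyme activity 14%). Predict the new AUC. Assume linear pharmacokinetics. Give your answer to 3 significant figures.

The CYP2E1 pathway (21% of clearance) is reduced to 0.14× activity: 0.21 × 0.14 = 0.0294.
The remaining 79% of clearance is unaffected.
CL_new/CL_old = 0.0294 + 0.79 = 0.8194.
AUC ∝ 1/CL, so new value = 1640 / 0.8194 = 2.00 × 10³ mg·h/L.

2.00 × 10³ mg·h/L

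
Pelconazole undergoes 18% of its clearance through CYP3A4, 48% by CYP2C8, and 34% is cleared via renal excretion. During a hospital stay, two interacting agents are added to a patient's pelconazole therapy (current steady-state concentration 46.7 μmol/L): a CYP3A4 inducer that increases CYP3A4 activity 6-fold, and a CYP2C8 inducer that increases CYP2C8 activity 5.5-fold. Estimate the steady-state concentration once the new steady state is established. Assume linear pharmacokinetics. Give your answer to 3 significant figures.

CYP3A4: 0.18 × 6 = 1.08
CYP2C8: 0.48 × 5.5 = 2.64
Other: 0.34 (unchanged)
Relative clearance = 1.08 + 2.64 + 0.34 = 4.06.
Dividing the baseline by the relative clearance: 46.7 / 4.06 = 11.5 μmol/L.

11.5 μmol/L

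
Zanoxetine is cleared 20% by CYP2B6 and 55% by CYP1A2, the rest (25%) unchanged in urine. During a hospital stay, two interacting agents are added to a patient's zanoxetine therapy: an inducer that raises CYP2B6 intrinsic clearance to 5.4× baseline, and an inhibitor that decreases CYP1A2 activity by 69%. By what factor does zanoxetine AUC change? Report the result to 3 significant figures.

The CYP2B6 pathway (20% of clearance) rises to 5.4× activity: 0.2 × 5.4 = 1.08.
The CYP1A2 pathway (55% of clearance) is reduced to 0.31× activity: 0.55 × 0.31 = 0.1705.
Non-CYP routes (25%) are unchanged.
CL_new/CL_old = 1.08 + 0.1705 + 0.25 = 1.5005.
AUC ∝ 1/CL: fold-change = 1 / 1.5005 = 0.666.

0.666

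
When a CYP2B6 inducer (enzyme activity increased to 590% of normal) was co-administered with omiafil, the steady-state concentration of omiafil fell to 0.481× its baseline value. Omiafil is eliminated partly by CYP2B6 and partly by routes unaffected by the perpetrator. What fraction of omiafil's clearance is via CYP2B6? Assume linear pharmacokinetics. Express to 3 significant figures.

CL'/CL = 1 / 0.481 = 2.079
5.9·fm + (1 − fm) = 2.079
fm = (2.079 − 1) / (5.9 − 1) = 0.220

0.220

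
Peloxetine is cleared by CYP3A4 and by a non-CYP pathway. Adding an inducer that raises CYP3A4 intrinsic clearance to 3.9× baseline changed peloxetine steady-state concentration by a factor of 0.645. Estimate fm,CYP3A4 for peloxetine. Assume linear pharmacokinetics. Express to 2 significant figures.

Let x = fm,CYP3A4. Because steady-state concentration ∝ 1/CL, relative clearance rose to 1/0.645 = 1.55.
Setting x·3.9 + (1 − x) = 1.55 and solving: x = (1.55 − 1)/(3.9 − 1) = 0.19.

0.19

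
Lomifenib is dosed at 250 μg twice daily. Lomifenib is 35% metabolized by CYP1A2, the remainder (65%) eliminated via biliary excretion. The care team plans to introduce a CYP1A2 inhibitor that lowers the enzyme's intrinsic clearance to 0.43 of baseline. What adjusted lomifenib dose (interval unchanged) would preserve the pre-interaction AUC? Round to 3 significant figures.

200 μg

CYP1A2: 0.35 × 0.43 = 0.1505
Other: 0.65 (unchanged)
Relative clearance = 0.1505 + 0.65 = 0.8005.
Exposure is unchanged when dose changes in proportion to clearance. New dose = 250 μg × 0.8005 = 200 μg.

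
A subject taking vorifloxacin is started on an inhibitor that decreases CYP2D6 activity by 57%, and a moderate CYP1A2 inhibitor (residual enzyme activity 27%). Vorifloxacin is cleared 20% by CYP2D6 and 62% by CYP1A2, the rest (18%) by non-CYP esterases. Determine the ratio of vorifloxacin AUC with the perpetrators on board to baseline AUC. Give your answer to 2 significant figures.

The CYP2D6 pathway (20% of clearance) drops to 0.43× activity: 0.2 × 0.43 = 0.086.
The CYP1A2 pathway (62% of clearance) is reduced to 0.27× activity: 0.62 × 0.27 = 0.1674.
Non-CYP routes (18%) are unchanged.
CL_new/CL_old = 0.086 + 0.1674 + 0.18 = 0.4334.
Because AUC varies inversely with clearance, the combined effect is 1 / 0.4334 = 2.3.

2.3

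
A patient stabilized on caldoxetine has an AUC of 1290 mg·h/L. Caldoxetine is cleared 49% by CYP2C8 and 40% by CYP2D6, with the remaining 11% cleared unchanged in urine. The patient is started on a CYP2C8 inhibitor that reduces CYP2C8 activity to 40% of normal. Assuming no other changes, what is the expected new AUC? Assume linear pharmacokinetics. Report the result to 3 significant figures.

1.83 × 10³ mg·h/L

CYP2C8: 0.49 × 0.4 = 0.196
CYP2D6: 0.4 (unchanged)
Other: 0.11 (unchanged)
Relative clearance = 0.196 + 0.4 + 0.11 = 0.706.
AUC ∝ 1/CL, so new value = 1290 / 0.706 = 1.83 × 10³ mg·h/L.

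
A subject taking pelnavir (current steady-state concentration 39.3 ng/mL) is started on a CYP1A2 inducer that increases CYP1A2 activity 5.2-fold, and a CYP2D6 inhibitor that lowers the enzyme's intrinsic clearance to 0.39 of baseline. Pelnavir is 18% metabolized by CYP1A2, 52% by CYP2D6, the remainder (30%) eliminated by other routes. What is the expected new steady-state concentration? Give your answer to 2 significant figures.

The CYP1A2 pathway (18% of clearance) rises to 5.2× activity: 0.18 × 5.2 = 0.936.
The CYP2D6 pathway (52% of clearance) is reduced to 0.39× activity: 0.52 × 0.39 = 0.2028.
Non-CYP routes (30%) are unchanged.
New clearance relative to baseline: 0.936 + 0.2028 + 0.3 = 1.4388.
New steady-state concentration = 39.3 / 1.4388 = 27 ng/mL (concentration scales inversely with clearance).

27 ng/mL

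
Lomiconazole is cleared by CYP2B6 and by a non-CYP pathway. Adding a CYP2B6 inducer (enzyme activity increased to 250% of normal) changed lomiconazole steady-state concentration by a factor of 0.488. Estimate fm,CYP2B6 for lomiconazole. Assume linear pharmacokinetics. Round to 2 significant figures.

0.70

Call the CYP2B6 fraction fm. After the interaction, CL_new/CL_old = fm × 2.5 + (1 − fm).
Steady-state concentration ratio = 1 / (new CL fraction), so new CL fraction = 1 / 0.488 = 2.049.
fm × 2.5 + 1 − fm = 2.049  ⇒  fm × (2.5 − 1) = 1.049  ⇒  fm = 0.70.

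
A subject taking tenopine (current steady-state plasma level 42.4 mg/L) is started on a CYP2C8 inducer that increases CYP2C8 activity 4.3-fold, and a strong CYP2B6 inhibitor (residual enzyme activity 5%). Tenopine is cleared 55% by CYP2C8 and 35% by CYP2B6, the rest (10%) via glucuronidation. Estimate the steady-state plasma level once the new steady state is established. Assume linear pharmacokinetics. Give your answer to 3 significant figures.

17.1 mg/L

The CYP2C8 pathway (55% of clearance) increases to 4.3× activity: 0.55 × 4.3 = 2.365.
The CYP2B6 pathway (35% of clearance) drops to 0.05× activity: 0.35 × 0.05 = 0.0175.
The remaining 10% of clearance is unaffected.
Relative clearance = 2.365 + 0.0175 + 0.1 = 2.4825.
Dividing the baseline by the relative clearance: 42.4 / 2.4825 = 17.1 mg/L.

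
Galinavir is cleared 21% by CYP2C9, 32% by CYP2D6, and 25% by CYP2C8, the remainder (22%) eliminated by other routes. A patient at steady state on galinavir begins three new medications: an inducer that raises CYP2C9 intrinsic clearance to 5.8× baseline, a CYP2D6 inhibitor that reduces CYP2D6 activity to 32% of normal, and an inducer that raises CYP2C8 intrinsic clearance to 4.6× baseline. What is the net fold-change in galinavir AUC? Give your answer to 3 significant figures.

0.372

The CYP2C9 pathway (21% of clearance) increases to 5.8× activity: 0.21 × 5.8 = 1.218.
The CYP2D6 pathway (32% of clearance) drops to 0.32× activity: 0.32 × 0.32 = 0.1024.
The CYP2C8 pathway (25% of clearance) is boosted to 4.6× activity: 0.25 × 4.6 = 1.15.
Non-CYP routes (22%) are unchanged.
CL_new/CL_old = 1.218 + 0.1024 + 1.15 + 0.22 = 2.6904.
Net AUC ratio = 1 / 2.6904 = 0.372.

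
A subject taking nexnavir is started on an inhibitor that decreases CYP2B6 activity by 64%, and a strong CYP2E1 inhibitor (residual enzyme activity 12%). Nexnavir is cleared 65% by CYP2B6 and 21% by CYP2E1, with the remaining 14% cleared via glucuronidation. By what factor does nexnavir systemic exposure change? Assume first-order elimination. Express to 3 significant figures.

CYP2B6: 0.65 × 0.36 = 0.234
CYP2E1: 0.21 × 0.12 = 0.0252
Other: 0.14 (unchanged)
New clearance relative to baseline: 0.234 + 0.0252 + 0.14 = 0.3992.
Systemic exposure ∝ 1/CL: fold-change = 1 / 0.3992 = 2.51.

2.51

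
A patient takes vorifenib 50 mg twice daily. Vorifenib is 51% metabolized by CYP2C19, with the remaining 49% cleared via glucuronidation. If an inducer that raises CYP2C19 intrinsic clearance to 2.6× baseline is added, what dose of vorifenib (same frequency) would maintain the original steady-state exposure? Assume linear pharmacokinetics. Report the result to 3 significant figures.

90.8 mg

CYP2C19: 0.51 × 2.6 = 1.326
Other: 0.49 (unchanged)
New clearance relative to baseline: 1.326 + 0.49 = 1.816.
Exposure is unchanged when dose changes in proportion to clearance. New dose = 50 mg × 1.816 = 90.8 mg.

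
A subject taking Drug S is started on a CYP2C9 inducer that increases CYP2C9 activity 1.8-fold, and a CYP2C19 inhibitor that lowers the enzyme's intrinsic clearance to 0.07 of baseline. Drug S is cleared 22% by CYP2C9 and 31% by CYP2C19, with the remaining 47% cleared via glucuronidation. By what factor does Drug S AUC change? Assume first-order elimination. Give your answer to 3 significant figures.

1.13

The CYP2C9 pathway (22% of clearance) is boosted to 1.8× activity: 0.22 × 1.8 = 0.396.
The CYP2C19 pathway (31% of clearance) falls to 0.07× activity: 0.31 × 0.07 = 0.0217.
The remaining 47% of clearance is unaffected.
CL_new/CL_old = 0.396 + 0.0217 + 0.47 = 0.8877.
Net AUC ratio = 1 / 0.8877 = 1.13.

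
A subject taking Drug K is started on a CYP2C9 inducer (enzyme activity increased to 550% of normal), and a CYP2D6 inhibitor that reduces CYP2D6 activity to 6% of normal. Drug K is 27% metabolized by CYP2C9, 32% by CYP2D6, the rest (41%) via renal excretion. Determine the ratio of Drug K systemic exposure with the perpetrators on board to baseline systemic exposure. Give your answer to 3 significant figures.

0.522

CYP2C9: 0.27 × 5.5 = 1.485
CYP2D6: 0.32 × 0.06 = 0.0192
Other: 0.41 (unchanged)
CL_new/CL_old = 1.485 + 0.0192 + 0.41 = 1.9142.
Because systemic exposure varies inversely with clearance, the combined effect is 1 / 1.9142 = 0.522.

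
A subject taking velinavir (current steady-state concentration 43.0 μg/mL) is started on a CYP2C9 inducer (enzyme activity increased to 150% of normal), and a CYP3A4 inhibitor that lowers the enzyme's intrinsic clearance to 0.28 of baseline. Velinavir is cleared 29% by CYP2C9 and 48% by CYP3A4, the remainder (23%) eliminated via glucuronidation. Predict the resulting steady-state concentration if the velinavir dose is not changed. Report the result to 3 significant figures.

53.8 μg/mL

The CYP2C9 pathway (29% of clearance) rises to 1.5× activity: 0.29 × 1.5 = 0.435.
The CYP3A4 pathway (48% of clearance) drops to 0.28× activity: 0.48 × 0.28 = 0.1344.
Non-CYP routes (23%) are unchanged.
New clearance relative to baseline: 0.435 + 0.1344 + 0.23 = 0.7994.
Dividing the baseline by the relative clearance: 43.0 / 0.7994 = 53.8 μg/mL.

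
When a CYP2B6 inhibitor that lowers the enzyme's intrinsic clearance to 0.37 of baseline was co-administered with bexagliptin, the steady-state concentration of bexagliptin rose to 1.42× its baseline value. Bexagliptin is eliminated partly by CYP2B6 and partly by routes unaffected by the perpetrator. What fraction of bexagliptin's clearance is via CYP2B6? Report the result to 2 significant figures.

Let x = fm,CYP2B6. Because steady-state concentration ∝ 1/CL, relative clearance fell to 1/1.42 = 0.7042.
Only the CYP2B6 route changed, so 0.7042 = x·0.37 + (1 − x), giving x = 0.47.

0.47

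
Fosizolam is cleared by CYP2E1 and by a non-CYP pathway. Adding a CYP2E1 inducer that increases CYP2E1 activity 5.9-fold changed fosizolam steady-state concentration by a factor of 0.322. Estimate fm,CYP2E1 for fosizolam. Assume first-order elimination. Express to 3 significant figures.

0.430

CL'/CL = 1 / 0.322 = 3.106
5.9·fm + (1 − fm) = 3.106
fm = (3.106 − 1) / (5.9 − 1) = 0.430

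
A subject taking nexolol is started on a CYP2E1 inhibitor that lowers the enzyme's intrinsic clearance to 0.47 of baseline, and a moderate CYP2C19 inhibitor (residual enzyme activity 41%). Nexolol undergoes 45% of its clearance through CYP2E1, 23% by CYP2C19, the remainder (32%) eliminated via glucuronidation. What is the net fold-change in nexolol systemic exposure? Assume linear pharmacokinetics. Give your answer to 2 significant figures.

The CYP2E1 pathway (45% of clearance) is reduced to 0.47× activity: 0.45 × 0.47 = 0.2115.
The CYP2C19 pathway (23% of clearance) falls to 0.41× activity: 0.23 × 0.41 = 0.0943.
Non-CYP routes (32%) are unchanged.
New clearance relative to baseline: 0.2115 + 0.0943 + 0.32 = 0.6258.
Because systemic exposure varies inversely with clearance, the combined effect is 1 / 0.6258 = 1.6.

1.6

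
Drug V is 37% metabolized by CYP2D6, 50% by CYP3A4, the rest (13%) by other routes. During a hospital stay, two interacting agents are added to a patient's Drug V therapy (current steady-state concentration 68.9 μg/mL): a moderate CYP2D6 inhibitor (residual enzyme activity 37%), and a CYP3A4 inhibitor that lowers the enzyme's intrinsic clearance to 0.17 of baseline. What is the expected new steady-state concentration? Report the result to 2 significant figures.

2.0 × 10² μg/mL

The CYP2D6 pathway (37% of clearance) drops to 0.37× activity: 0.37 × 0.37 = 0.1369.
The CYP3A4 pathway (50% of clearance) falls to 0.17× activity: 0.5 × 0.17 = 0.085.
The remaining 13% of clearance is unaffected.
CL_new/CL_old = 0.1369 + 0.085 + 0.13 = 0.3519.
Dividing the baseline by the relative clearance: 68.9 / 0.3519 = 2.0 × 10² μg/mL.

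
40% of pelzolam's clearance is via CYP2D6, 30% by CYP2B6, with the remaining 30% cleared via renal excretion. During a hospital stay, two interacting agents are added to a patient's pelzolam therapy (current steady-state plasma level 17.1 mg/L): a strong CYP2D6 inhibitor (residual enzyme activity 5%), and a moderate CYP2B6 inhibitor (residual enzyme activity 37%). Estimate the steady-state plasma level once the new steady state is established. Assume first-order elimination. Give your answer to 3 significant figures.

CYP2D6: 0.4 × 0.05 = 0.02
CYP2B6: 0.3 × 0.37 = 0.111
Other: 0.3 (unchanged)
CL_new/CL_old = 0.02 + 0.111 + 0.3 = 0.431.
Steady-state plasma level ∝ 1/CL: new value = 17.1 / 0.431 = 39.7 mg/L.

39.7 mg/L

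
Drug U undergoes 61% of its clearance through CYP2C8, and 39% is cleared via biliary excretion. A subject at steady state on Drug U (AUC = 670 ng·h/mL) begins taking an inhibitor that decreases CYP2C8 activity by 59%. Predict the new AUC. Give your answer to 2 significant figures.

The CYP2C8 pathway (61% of clearance) falls to 0.41× activity: 0.61 × 0.41 = 0.2501.
Non-CYP routes (39%) are unchanged.
Relative clearance = 0.2501 + 0.39 = 0.6401.
With dosing unchanged, AUC scales as 1/CL: 670 / 0.6401 = 1.0 × 10³ ng·h/mL.

1.0 × 10³ ng·h/mL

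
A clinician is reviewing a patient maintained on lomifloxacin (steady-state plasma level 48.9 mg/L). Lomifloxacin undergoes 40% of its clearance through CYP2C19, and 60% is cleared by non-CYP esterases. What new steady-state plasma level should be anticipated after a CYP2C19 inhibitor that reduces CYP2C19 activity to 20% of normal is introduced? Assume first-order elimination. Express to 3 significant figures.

The CYP2C19 pathway (40% of clearance) is reduced to 0.2× activity: 0.4 × 0.2 = 0.08.
Non-CYP routes (60%) are unchanged.
Relative clearance = 0.08 + 0.6 = 0.68.
With dosing unchanged, steady-state plasma level scales as 1/CL: 48.9 / 0.68 = 71.9 mg/L.

71.9 mg/L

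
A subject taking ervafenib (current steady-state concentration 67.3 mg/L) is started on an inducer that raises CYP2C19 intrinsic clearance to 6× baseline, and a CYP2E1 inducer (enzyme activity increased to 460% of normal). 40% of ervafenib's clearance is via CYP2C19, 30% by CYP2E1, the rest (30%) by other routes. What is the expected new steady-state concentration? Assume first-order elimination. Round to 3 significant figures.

The CYP2C19 pathway (40% of clearance) rises to 6× activity: 0.4 × 6 = 2.4.
The CYP2E1 pathway (30% of clearance) increases to 4.6× activity: 0.3 × 4.6 = 1.38.
The remaining 30% of clearance is unaffected.
New clearance relative to baseline: 2.4 + 1.38 + 0.3 = 4.08.
Dividing the baseline by the relative clearance: 67.3 / 4.08 = 16.5 mg/L.

16.5 mg/L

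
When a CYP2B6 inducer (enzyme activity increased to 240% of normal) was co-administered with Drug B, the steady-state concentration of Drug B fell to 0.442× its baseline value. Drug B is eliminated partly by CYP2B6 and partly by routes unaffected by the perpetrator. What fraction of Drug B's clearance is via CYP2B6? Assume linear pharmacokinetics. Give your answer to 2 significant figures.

Let fm be the CYP2B6 fraction. New clearance relative to baseline = fm × 2.4 + (1 − fm).
Steady-state concentration ratio = 1 / (new CL fraction), so new CL fraction = 1 / 0.442 = 2.262.
fm × 2.4 + 1 − fm = 2.262  ⇒  fm × (2.4 − 1) = 1.262  ⇒  fm = 0.90.

0.90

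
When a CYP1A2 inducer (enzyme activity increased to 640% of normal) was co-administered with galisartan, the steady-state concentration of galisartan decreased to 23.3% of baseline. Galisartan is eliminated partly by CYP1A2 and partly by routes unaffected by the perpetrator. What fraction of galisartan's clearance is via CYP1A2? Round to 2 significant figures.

CL'/CL = 1 / 0.233 = 4.292
6.4·fm + (1 − fm) = 4.292
fm = (4.292 − 1) / (6.4 − 1) = 0.61

0.61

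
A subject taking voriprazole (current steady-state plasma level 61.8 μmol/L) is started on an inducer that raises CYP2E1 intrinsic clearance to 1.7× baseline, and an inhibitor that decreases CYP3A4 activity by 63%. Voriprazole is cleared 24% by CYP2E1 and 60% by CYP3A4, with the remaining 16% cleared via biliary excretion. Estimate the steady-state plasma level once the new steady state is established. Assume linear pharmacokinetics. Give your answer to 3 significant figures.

78.2 μmol/L

The CYP2E1 pathway (24% of clearance) rises to 1.7× activity: 0.24 × 1.7 = 0.408.
The CYP3A4 pathway (60% of clearance) falls to 0.37× activity: 0.6 × 0.37 = 0.222.
Non-CYP routes (16%) are unchanged.
New clearance relative to baseline: 0.408 + 0.222 + 0.16 = 0.79.
Steady-state plasma level ∝ 1/CL: new value = 61.8 / 0.79 = 78.2 μmol/L.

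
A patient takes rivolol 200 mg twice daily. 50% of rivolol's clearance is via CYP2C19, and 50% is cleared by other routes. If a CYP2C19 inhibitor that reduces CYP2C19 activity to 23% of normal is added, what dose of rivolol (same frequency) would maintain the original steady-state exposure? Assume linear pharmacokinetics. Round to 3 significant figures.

CYP2C19: 0.5 × 0.23 = 0.115
Other: 0.5 (unchanged)
CL_new/CL_old = 0.115 + 0.5 = 0.615.
Css,avg = (dose rate)/CL, so holding Css fixed requires dose ∝ CL: 200 × 0.615 = 123 mg.

123 mg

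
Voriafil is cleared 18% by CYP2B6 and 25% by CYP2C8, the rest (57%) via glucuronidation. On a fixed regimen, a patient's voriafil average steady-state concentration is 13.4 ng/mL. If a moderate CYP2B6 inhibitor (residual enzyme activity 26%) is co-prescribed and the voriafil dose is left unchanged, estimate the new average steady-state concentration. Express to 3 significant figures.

The CYP2B6 pathway (18% of clearance) is reduced to 0.26× activity: 0.18 × 0.26 = 0.0468.
CYP2C8 (25%) and the residual 57% are unaffected.
Relative clearance = 0.0468 + 0.25 + 0.57 = 0.8668.
With dosing unchanged, average steady-state concentration scales as 1/CL: 13.4 / 0.8668 = 15.5 ng/mL.

15.5 ng/mL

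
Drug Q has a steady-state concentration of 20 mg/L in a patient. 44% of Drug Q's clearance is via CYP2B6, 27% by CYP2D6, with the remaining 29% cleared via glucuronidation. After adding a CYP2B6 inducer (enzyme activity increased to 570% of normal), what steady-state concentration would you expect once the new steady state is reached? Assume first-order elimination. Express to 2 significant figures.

6.5 mg/L

The CYP2B6 pathway (44% of clearance) increases to 5.7× activity: 0.44 × 5.7 = 2.508.
CYP2D6 (27%) and the residual 29% are unaffected.
CL_new/CL_old = 2.508 + 0.27 + 0.29 = 3.068.
New steady-state concentration = baseline ÷ relative clearance = 20 / 3.068 = 6.5 mg/L.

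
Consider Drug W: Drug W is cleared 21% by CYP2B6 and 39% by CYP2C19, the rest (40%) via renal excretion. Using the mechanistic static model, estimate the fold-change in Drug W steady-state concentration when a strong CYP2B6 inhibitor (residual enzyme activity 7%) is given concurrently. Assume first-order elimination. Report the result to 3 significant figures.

1.24

The CYP2B6 pathway (21% of clearance) falls to 0.07× activity: 0.21 × 0.07 = 0.0147.
CYP2C19 (39%) and the residual 40% are unaffected.
Relative clearance = 0.0147 + 0.39 + 0.4 = 0.8047.
Since steady-state concentration ∝ 1/CL, the ratio is 1 / 0.8047 = 1.24.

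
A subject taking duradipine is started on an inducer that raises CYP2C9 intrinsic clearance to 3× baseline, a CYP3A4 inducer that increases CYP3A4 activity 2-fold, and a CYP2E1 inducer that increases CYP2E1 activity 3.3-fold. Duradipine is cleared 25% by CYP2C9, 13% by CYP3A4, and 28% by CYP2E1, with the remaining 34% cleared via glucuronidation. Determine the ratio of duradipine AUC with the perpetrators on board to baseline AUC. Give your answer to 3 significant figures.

CYP2C9: 0.25 × 3 = 0.75
CYP3A4: 0.13 × 2 = 0.26
CYP2E1: 0.28 × 3.3 = 0.924
Other: 0.34 (unchanged)
Relative clearance = 0.75 + 0.26 + 0.924 + 0.34 = 2.274.
Because AUC varies inversely with clearance, the combined effect is 1 / 2.274 = 0.440.

0.440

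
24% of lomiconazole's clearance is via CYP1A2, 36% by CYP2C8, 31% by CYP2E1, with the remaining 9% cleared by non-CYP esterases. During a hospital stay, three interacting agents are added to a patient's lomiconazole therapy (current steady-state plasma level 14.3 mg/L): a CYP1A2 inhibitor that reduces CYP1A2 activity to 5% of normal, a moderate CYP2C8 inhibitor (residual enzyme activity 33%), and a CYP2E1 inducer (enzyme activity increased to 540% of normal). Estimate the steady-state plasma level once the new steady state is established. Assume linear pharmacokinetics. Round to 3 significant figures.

CYP1A2: 0.24 × 0.05 = 0.012
CYP2C8: 0.36 × 0.33 = 0.1188
CYP2E1: 0.31 × 5.4 = 1.674
Other: 0.09 (unchanged)
Relative clearance = 0.012 + 0.1188 + 1.674 + 0.09 = 1.8948.
Steady-state plasma level ∝ 1/CL: new value = 14.3 / 1.8948 = 7.55 mg/L.

7.55 mg/L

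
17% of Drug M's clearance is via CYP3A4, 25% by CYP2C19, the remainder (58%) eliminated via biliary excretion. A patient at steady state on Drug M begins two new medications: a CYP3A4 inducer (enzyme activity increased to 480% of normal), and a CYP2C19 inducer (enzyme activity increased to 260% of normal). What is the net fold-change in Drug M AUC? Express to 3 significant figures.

0.489

The CYP3A4 pathway (17% of clearance) increases to 4.8× activity: 0.17 × 4.8 = 0.816.
The CYP2C19 pathway (25% of clearance) rises to 2.6× activity: 0.25 × 2.6 = 0.65.
The remaining 58% of clearance is unaffected.
New clearance relative to baseline: 0.816 + 0.65 + 0.58 = 2.046.
Net AUC ratio = 1 / 2.046 = 0.489.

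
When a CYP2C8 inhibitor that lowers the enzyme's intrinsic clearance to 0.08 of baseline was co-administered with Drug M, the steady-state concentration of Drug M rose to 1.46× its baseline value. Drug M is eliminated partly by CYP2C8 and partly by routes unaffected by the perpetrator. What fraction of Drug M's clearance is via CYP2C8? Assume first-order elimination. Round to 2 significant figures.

0.34

Call the CYP2C8 fraction fm. After the interaction, CL_new/CL_old = fm × 0.08 + (1 − fm).
Steady-state concentration ratio = 1 / (new CL fraction), so new CL fraction = 1 / 1.46 = 0.6849.
fm × 0.08 + 1 − fm = 0.6849  ⇒  fm × (0.08 − 1) = −0.3151  ⇒  fm = 0.34.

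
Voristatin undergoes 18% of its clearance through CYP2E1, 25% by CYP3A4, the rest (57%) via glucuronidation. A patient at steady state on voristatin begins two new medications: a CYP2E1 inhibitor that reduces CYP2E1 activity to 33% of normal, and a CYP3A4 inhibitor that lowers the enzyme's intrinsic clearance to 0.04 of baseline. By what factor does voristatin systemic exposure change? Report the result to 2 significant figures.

The CYP2E1 pathway (18% of clearance) drops to 0.33× activity: 0.18 × 0.33 = 0.0594.
The CYP3A4 pathway (25% of clearance) falls to 0.04× activity: 0.25 × 0.04 = 0.01.
Non-CYP routes (57%) are unchanged.
CL_new/CL_old = 0.0594 + 0.01 + 0.57 = 0.6394.
Net systemic exposure ratio = 1 / 0.6394 = 1.6.

1.6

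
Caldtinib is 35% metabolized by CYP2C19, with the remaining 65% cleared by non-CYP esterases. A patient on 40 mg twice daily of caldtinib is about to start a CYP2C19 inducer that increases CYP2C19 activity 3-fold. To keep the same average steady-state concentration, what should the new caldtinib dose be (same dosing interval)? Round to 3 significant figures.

CYP2C19: 0.35 × 3 = 1.05
Other: 0.65 (unchanged)
CL_new/CL_old = 1.05 + 0.65 = 1.7.
Exposure is unchanged when dose changes in proportion to clearance. New dose = 40 mg × 1.7 = 68.0 mg.

68.0 mg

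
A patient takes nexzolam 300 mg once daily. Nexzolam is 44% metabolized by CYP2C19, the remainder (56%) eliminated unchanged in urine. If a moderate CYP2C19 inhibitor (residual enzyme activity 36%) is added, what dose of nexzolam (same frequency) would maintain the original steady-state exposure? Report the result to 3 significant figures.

216 mg

CYP2C19: 0.44 × 0.36 = 0.1584
Other: 0.56 (unchanged)
New clearance relative to baseline: 0.1584 + 0.56 = 0.7184.
To maintain the same steady-state level, dose must scale with clearance: new dose = 300 × 0.7184 = 216 mg.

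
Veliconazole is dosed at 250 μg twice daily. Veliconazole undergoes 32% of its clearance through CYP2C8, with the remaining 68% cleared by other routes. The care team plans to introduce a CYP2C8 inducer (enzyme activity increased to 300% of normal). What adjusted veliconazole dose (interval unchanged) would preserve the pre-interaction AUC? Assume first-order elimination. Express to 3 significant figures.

The CYP2C8 pathway (32% of clearance) is boosted to 3× activity: 0.32 × 3 = 0.96.
Non-CYP routes (68%) are unchanged.
Relative clearance = 0.96 + 0.68 = 1.64.
Css,avg = (dose rate)/CL, so holding Css fixed requires dose ∝ CL: 250 × 1.64 = 410 μg.

410 μg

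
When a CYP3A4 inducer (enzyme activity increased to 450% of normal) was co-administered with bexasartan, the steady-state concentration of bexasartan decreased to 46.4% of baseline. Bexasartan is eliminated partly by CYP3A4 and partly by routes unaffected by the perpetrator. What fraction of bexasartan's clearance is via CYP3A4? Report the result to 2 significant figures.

0.33

Let x = fm,CYP3A4. Because steady-state concentration ∝ 1/CL, relative clearance rose to 1/0.464 = 2.155.
Only the CYP3A4 route changed, so 2.155 = x·4.5 + (1 − x), giving x = 0.33.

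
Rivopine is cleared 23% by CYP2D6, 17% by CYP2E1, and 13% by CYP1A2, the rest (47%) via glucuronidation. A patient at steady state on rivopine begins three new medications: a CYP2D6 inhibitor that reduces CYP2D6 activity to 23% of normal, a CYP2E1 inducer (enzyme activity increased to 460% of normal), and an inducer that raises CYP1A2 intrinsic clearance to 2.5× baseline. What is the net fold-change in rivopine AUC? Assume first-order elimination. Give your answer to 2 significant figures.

The CYP2D6 pathway (23% of clearance) is reduced to 0.23× activity: 0.23 × 0.23 = 0.0529.
The CYP2E1 pathway (17% of clearance) increases to 4.6× activity: 0.17 × 4.6 = 0.782.
The CYP1A2 pathway (13% of clearance) increases to 2.5× activity: 0.13 × 2.5 = 0.325.
Non-CYP routes (47%) are unchanged.
New clearance relative to baseline: 0.0529 + 0.782 + 0.325 + 0.47 = 1.6299.
Net AUC ratio = 1 / 1.6299 = 0.61.

0.61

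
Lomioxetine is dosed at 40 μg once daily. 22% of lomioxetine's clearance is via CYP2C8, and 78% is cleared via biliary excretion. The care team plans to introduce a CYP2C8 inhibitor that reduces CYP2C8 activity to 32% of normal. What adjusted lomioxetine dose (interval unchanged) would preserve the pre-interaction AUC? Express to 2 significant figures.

The CYP2C8 pathway (22% of clearance) drops to 0.32× activity: 0.22 × 0.32 = 0.0704.
Non-CYP routes (78%) are unchanged.
CL_new/CL_old = 0.0704 + 0.78 = 0.8504.
Css,avg = (dose rate)/CL, so holding Css fixed requires dose ∝ CL: 40 × 0.8504 = 34 μg.

34 μg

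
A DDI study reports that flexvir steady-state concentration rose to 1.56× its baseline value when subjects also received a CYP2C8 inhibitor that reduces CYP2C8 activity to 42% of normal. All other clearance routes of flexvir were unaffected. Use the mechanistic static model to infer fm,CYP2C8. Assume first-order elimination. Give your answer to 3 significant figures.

0.619

Write x for the fraction cleared via CYP2C8. The observed steady-state concentration change means clearance fell to 1/1.56 = 0.641 of baseline.
Only the CYP2C8 route changed, so 0.641 = x·0.42 + (1 − x), giving x = 0.619.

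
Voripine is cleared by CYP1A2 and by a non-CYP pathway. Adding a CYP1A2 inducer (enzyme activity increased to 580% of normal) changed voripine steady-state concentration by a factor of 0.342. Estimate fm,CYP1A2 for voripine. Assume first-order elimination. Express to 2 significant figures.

CL'/CL = 1 / 0.342 = 2.924
5.8·fm + (1 − fm) = 2.924
fm = (2.924 − 1) / (5.8 − 1) = 0.40

0.40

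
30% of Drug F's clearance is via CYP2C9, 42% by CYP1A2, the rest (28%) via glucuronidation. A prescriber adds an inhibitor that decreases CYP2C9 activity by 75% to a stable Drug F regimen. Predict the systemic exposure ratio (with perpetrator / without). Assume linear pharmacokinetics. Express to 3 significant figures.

1.29

CYP2C9: 0.3 × 0.25 = 0.075
CYP1A2: 0.42 (unchanged)
Other: 0.28 (unchanged)
CL_new/CL_old = 0.075 + 0.42 + 0.28 = 0.775.
Since systemic exposure ∝ 1/CL, the ratio is 1 / 0.775 = 1.29.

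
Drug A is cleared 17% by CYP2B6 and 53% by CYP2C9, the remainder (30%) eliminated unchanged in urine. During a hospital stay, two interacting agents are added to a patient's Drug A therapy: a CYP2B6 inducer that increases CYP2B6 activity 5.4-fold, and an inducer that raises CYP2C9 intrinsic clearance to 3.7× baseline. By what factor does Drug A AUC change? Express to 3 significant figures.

0.315

The CYP2B6 pathway (17% of clearance) rises to 5.4× activity: 0.17 × 5.4 = 0.918.
The CYP2C9 pathway (53% of clearance) is boosted to 3.7× activity: 0.53 × 3.7 = 1.961.
Non-CYP routes (30%) are unchanged.
Relative clearance = 0.918 + 1.961 + 0.3 = 3.179.
Because AUC varies inversely with clearance, the combined effect is 1 / 3.179 = 0.315.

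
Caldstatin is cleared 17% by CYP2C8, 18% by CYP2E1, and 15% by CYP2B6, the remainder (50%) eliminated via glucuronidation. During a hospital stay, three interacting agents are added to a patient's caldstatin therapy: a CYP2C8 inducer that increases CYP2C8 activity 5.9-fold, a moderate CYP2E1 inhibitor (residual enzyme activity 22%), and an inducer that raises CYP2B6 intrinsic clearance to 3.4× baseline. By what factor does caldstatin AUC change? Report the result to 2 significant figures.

0.49

CYP2C8: 0.17 × 5.9 = 1.003
CYP2E1: 0.18 × 0.22 = 0.0396
CYP2B6: 0.15 × 3.4 = 0.51
Other: 0.5 (unchanged)
New clearance relative to baseline: 1.003 + 0.0396 + 0.51 + 0.5 = 2.0526.
AUC ∝ 1/CL: fold-change = 1 / 2.0526 = 0.49.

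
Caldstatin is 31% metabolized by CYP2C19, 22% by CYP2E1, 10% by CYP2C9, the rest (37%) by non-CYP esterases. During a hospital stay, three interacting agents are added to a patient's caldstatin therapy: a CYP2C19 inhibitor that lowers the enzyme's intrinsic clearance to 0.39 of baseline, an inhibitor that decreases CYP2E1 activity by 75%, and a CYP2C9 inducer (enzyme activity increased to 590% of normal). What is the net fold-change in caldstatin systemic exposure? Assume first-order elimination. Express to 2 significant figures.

The CYP2C19 pathway (31% of clearance) falls to 0.39× activity: 0.31 × 0.39 = 0.1209.
The CYP2E1 pathway (22% of clearance) is reduced to 0.25× activity: 0.22 × 0.25 = 0.055.
The CYP2C9 pathway (10% of clearance) is boosted to 5.9× activity: 0.1 × 5.9 = 0.59.
Non-CYP routes (37%) are unchanged.
Relative clearance = 0.1209 + 0.055 + 0.59 + 0.37 = 1.1359.
Because systemic exposure varies inversely with clearance, the combined effect is 1 / 1.1359 = 0.88.

0.88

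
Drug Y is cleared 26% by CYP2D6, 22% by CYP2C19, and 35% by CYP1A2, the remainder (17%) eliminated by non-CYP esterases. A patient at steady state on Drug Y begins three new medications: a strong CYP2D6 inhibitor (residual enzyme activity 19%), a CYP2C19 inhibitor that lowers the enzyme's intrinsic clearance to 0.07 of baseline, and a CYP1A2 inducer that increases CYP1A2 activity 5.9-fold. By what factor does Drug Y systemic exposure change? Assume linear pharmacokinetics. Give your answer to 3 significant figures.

CYP2D6: 0.26 × 0.19 = 0.0494
CYP2C19: 0.22 × 0.07 = 0.0154
CYP1A2: 0.35 × 5.9 = 2.065
Other: 0.17 (unchanged)
Relative clearance = 0.0494 + 0.0154 + 2.065 + 0.17 = 2.2998.
Because systemic exposure varies inversely with clearance, the combined effect is 1 / 2.2998 = 0.435.

0.435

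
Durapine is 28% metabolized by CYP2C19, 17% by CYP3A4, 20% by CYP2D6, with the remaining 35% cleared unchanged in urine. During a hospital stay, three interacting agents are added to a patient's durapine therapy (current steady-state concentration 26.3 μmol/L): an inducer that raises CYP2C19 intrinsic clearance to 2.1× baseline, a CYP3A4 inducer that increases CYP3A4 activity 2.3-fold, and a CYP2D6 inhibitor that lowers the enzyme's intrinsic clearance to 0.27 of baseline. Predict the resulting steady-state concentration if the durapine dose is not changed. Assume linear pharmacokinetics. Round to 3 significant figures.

19.0 μmol/L

CYP2C19: 0.28 × 2.1 = 0.588
CYP3A4: 0.17 × 2.3 = 0.391
CYP2D6: 0.2 × 0.27 = 0.054
Other: 0.35 (unchanged)
New clearance relative to baseline: 0.588 + 0.391 + 0.054 + 0.35 = 1.383.
New steady-state concentration = 26.3 / 1.383 = 19.0 μmol/L (concentration scales inversely with clearance).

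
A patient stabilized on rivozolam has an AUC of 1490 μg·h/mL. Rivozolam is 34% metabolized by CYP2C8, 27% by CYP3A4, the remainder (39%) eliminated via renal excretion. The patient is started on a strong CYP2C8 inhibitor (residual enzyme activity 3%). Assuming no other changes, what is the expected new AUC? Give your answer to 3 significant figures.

2.22 × 10³ μg·h/mL

The CYP2C8 pathway (34% of clearance) drops to 0.03× activity: 0.34 × 0.03 = 0.0102.
CYP3A4 (27%) and the residual 39% are unaffected.
Relative clearance = 0.0102 + 0.27 + 0.39 = 0.6702.
New AUC = baseline ÷ relative clearance = 1490 / 0.6702 = 2.22 × 10³ μg·h/mL.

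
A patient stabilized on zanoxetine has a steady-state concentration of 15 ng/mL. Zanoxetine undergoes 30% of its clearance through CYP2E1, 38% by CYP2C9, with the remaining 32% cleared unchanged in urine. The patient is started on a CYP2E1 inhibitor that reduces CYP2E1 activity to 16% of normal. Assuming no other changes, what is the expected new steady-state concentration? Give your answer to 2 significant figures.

20 ng/mL

The CYP2E1 pathway (30% of clearance) falls to 0.16× activity: 0.3 × 0.16 = 0.048.
CYP2C9 (38%) and the residual 32% are unaffected.
CL_new/CL_old = 0.048 + 0.38 + 0.32 = 0.748.
Steady-state concentration ∝ 1/CL, so new value = 15 / 0.748 = 20 ng/mL.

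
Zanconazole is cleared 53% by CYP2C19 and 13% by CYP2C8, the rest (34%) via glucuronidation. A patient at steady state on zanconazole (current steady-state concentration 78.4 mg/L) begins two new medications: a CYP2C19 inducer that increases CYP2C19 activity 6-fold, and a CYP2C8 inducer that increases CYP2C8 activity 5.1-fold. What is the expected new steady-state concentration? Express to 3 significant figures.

18.7 mg/L

The CYP2C19 pathway (53% of clearance) increases to 6× activity: 0.53 × 6 = 3.18.
The CYP2C8 pathway (13% of clearance) rises to 5.1× activity: 0.13 × 5.1 = 0.663.
The remaining 34% of clearance is unaffected.
New clearance relative to baseline: 3.18 + 0.663 + 0.34 = 4.183.
Dividing the baseline by the relative clearance: 78.4 / 4.183 = 18.7 mg/L.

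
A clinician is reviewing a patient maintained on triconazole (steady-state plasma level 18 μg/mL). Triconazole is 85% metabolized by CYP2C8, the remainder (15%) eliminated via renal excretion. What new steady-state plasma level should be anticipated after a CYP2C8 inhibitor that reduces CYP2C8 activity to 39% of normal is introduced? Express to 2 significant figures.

37 μg/mL

The CYP2C8 pathway (85% of clearance) drops to 0.39× activity: 0.85 × 0.39 = 0.3315.
Non-CYP routes (15%) are unchanged.
CL_new/CL_old = 0.3315 + 0.15 = 0.4815.
New steady-state plasma level = baseline ÷ relative clearance = 18 / 0.4815 = 37 μg/mL.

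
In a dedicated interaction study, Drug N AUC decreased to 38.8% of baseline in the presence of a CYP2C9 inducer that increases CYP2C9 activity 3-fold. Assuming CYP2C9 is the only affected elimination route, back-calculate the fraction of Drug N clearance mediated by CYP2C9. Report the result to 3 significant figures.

CL'/CL = 1 / 0.388 = 2.577
3·fm + (1 − fm) = 2.577
fm = (2.577 − 1) / (3 − 1) = 0.789

0.789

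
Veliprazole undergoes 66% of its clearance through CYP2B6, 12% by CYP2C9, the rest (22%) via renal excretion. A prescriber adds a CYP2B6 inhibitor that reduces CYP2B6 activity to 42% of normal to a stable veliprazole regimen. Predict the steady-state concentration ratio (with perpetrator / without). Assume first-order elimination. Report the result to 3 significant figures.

The CYP2B6 pathway (66% of clearance) drops to 0.42× activity: 0.66 × 0.42 = 0.2772.
CYP2C9 (12%) and the residual 22% are unaffected.
CL_new/CL_old = 0.2772 + 0.12 + 0.22 = 0.6172.
Steady-state concentration is inversely proportional to clearance, so the fold-change is 1 / 0.6172 = 1.62.

1.62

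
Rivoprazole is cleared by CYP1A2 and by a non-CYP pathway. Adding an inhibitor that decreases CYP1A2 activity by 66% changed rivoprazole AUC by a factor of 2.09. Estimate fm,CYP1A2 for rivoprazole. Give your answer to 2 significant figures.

0.79

CL'/CL = 1 / 2.09 = 0.4785
0.34·fm + (1 − fm) = 0.4785
fm = (0.4785 − 1) / (0.34 − 1) = 0.79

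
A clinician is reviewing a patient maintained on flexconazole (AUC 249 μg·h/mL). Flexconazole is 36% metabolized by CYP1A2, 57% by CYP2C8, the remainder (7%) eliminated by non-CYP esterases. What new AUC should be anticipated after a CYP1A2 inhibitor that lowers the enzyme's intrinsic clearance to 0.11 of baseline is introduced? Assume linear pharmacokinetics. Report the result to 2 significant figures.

The CYP1A2 pathway (36% of clearance) drops to 0.11× activity: 0.36 × 0.11 = 0.0396.
CYP2C8 (57%) and the residual 7% are unaffected.
Relative clearance = 0.0396 + 0.57 + 0.07 = 0.6796.
AUC ∝ 1/CL, so new value = 249 / 0.6796 = 3.7 × 10² μg·h/mL.

3.7 × 10² μg·h/mL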